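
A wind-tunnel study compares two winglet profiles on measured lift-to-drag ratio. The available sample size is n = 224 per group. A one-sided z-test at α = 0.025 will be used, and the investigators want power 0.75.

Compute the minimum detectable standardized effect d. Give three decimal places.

Required noncentrality: δ = z_{0.025} + z_{0.25} = 1.960 + 0.674 = 2.634.
δ = d·√(n/2) ⇒ d = δ/√(n/2) = 2.634/√(224/2) = 0.2489.

d ≈ 0.249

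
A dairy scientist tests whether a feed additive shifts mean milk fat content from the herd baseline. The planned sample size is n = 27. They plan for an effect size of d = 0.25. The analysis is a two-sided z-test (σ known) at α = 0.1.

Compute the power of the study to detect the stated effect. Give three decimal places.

Noncentrality parameter: δ = d·√n = 0.25 × √27 = 1.2990
Critical value for a two-sided test at α = 0.1: z_{α/2} = 1.645.
Power = Φ(δ − 1.645) + Φ(−δ − 1.645) = Φ(-0.346) + Φ(-2.944) = 0.3647 + 0.0016 = 0.3664.

Power ≈ 0.366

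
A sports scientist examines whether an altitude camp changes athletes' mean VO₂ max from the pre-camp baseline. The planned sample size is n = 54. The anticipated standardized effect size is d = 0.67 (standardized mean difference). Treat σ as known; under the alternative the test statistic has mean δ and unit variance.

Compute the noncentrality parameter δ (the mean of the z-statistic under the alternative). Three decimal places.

The noncentrality parameter scales effect size by the design's sample-size factor: δ = d·√n = 0.67 × √54 = 4.9235

δ ≈ 4.923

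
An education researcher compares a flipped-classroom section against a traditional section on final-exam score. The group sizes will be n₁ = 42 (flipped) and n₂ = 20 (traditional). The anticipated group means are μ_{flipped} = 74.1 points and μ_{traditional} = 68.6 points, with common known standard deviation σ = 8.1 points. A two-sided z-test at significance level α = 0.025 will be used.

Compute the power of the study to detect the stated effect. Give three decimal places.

Power ≈ 0.602

Standardized effect: d = |μ_{flipped} − μ_{traditional}| / σ = |74.1 − 68.6| / 8.1 = 0.6790
Noncentrality parameter: δ = d / √(1/n₁ + 1/n₂) = 0.6790 / √(1/42 + 1/20) = 2.4993
Two-sided α = 0.025 → critical value z_{0.0125} = 2.241.
Power = Φ(δ − 2.241) + Φ(−δ − 2.241) = Φ(0.258) + Φ(-4.741) = 0.6018 + 0.0000 = 0.6018.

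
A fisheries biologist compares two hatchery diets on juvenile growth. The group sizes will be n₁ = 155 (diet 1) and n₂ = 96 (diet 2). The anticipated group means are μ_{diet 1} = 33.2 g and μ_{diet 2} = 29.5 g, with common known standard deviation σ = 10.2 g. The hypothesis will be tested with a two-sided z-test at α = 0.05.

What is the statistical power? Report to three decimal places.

Standardized effect: d = |μ_{diet 1} − μ_{diet 2}| / σ = |33.2 − 29.5| / 10.2 = 0.3627
Noncentrality parameter: δ = d / √(1/n₁ + 1/n₂) = 0.3627 / √(1/155 + 1/96) = 2.7930
Two-sided α = 0.05 → critical value z_{0.025} = 1.960.
Power = Φ(δ − 1.960) + Φ(−δ − 1.960) = Φ(0.833) + Φ(-4.753) = 0.7976 + 0.0000 = 0.7976.

Power ≈ 0.798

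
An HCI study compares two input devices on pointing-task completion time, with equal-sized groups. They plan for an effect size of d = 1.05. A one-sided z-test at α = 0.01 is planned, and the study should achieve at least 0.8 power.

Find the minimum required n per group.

Set Φ(δ − 2.326) = 0.8; then δ − 2.326 = Φ⁻¹(0.8) = 0.842, giving δ = 3.168.
δ = d·√(n/2) ⇒ n = 2(δ/d)² = 2 × (3.168 / 1.05)² = 18.21.
Round up to the next whole unit.

n = 19 per group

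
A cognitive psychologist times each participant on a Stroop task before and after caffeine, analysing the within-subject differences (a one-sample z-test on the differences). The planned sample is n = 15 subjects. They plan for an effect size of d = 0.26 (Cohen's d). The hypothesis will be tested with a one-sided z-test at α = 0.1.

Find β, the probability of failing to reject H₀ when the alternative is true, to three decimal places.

β ≈ 0.608

Noncentrality parameter: δ = d·√n = 0.26 × √15 = 1.0070
Critical value for a one-sided test at α = 0.1: z_α = 1.282.
Power = Φ(δ − 1.282) = Φ(-0.275) = 0.3918.
Type II error: β = 1 − power = 1 − 0.3918 = 0.6082.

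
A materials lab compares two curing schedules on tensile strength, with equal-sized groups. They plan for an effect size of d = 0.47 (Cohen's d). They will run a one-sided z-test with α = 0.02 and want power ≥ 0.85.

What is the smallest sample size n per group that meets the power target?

Set Φ(δ − 2.054) = 0.85; then δ − 2.054 = Φ⁻¹(0.85) = 1.036, giving δ = 3.090.
δ = d·√(n/2) ⇒ n = 2(δ/d)² = 2 × (3.090 / 0.47)² = 86.46.
Rounding up, n = 87 per group.

n = 87 per group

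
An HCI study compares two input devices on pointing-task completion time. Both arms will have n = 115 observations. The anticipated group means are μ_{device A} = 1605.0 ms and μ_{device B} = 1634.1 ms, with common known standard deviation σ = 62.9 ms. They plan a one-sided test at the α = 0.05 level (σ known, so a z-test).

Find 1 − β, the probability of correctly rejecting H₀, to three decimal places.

Standardized effect: d = |μ_{device A} − μ_{device B}| / σ = |1605.0 − 1634.1| / 62.9 = 0.4626
Noncentrality parameter: δ = d·√(n/2) = 0.4626 × √(115/2) = 3.5081
One-sided α = 0.05 → critical value z_{0.05} = 1.645.
Power = Φ(δ − 1.645) = Φ(1.863) = 0.9688.

Power ≈ 0.969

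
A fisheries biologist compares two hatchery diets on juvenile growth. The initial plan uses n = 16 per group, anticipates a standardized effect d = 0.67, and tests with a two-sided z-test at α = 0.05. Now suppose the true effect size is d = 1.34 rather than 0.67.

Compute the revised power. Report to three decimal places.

Power ≈ 0.966

With d = 1.34: δ = d·√(n/2) = 1.34 × √(16/2) = 3.7901. Critical value z_{0.025} = 1.960.
Revised power = Φ(δ − 1.960) + Φ(−δ − 1.960) = Φ(1.830) + Φ(-5.750) = 0.9664 + 0.0000 = 0.9664.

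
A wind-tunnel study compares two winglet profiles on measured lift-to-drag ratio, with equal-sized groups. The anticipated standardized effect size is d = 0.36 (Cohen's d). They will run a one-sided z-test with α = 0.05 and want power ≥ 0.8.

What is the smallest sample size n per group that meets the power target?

Set Φ(δ − 1.645) = 0.8; then δ − 1.645 = Φ⁻¹(0.8) = 0.842, giving δ = 2.486.
δ = d·√(n/2) ⇒ n = 2(δ/d)² = 2 × (2.486 / 0.36)² = 95.41.
Round up to the next whole unit.

n = 96 per group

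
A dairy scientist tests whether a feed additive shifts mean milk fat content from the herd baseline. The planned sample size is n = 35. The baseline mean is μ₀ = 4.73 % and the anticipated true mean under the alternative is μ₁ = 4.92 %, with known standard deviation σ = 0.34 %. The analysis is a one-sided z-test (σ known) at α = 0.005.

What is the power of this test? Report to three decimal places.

Power ≈ 0.767

Standardized effect: d = |μ₁ − μ₀| / σ = |4.92 − 4.73| / 0.34 = 0.5588
Noncentrality parameter: δ = d·√n = 0.5588 × √35 = 3.3060
Critical value for a one-sided test at α = 0.005: z_α = 2.576.
Power = P(Z > 2.576 − δ) = Φ(0.730) = 0.7674.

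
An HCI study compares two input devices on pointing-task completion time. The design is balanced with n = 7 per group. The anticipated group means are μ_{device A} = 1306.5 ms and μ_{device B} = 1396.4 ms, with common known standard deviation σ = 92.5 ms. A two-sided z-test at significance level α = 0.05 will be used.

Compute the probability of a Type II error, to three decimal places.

Standardized effect: d = |μ_{device A} − μ_{device B}| / σ = |1306.5 − 1396.4| / 92.5 = 0.9719
Noncentrality parameter: δ = d·√(n/2) = 0.9719 × √(7/2) = 1.8182
Critical value for a two-sided test at α = 0.05: z_{α/2} = 1.960.
Power = Φ(δ − 1.960) + Φ(−δ − 1.960) = Φ(-0.142) + Φ(-3.778) = 0.4437 + 0.0001 = 0.4437.
Type II error: β = 1 − power = 1 − 0.4437 = 0.5563.

β ≈ 0.556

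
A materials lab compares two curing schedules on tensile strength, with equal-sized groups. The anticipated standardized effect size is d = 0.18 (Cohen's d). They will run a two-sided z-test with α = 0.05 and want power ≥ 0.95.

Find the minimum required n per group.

For power 0.95 need Φ(δ − z_{0.025}) = 0.95, so δ = z_{0.025} + z_{0.05} = 1.960 + 1.645 = 3.605.
(Ignoring the negligible lower-tail rejection probability gives the usual closed-form inversion.)
δ = d·√(n/2) ⇒ n = 2(δ/d)² = 2 × (3.605 / 0.18)² = 802.14.
Rounding up, n = 803 per group.

n = 803 per group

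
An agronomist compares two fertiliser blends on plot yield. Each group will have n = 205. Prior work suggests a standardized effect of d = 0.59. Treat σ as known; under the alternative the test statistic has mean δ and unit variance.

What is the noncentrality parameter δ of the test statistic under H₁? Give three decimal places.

The noncentrality parameter scales effect size by the design's sample-size factor: δ = d·√(n/2) = 0.59 × √(205/2) = 5.9733

δ ≈ 5.973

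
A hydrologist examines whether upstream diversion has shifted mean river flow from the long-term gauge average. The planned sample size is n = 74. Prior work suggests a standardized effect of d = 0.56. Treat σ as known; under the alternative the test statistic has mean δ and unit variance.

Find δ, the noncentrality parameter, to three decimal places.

δ ≈ 4.817

δ = d·√n = 0.56 × √74 = 4.8173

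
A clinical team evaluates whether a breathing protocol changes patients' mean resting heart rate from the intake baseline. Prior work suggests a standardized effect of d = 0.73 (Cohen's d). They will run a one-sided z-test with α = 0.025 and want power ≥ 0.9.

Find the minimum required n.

n = 20

For power 0.9 need Φ(δ − z_{0.025}) = 0.9, so δ = z_{0.025} + z_{0.10} = 1.960 + 1.282 = 3.242.
δ = d·√n ⇒ n = (δ/d)² = (3.242 / 0.73)² = 19.72.
Round up to the next whole unit.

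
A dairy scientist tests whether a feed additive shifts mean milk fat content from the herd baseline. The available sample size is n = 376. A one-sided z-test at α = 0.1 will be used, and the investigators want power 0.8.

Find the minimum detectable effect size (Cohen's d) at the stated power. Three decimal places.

Required noncentrality: δ = z_{0.1} + z_{0.20} = 1.282 + 0.842 = 2.123.
δ = d·√n ⇒ d = δ/√n = 2.123/√376 = 0.1095.

d ≈ 0.109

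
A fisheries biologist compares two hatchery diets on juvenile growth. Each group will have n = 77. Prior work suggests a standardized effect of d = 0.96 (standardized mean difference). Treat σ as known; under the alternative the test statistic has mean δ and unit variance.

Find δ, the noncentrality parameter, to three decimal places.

δ ≈ 5.957

δ = d·√(n/2) = 0.96 × √(77/2) = 5.9566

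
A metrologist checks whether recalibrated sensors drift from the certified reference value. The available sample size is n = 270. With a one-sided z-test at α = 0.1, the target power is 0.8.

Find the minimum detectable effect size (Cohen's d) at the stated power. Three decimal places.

d ≈ 0.129

Need Φ(δ − 1.282) = 0.8, so δ = 1.282 + 0.842 = 2.123.
δ = d·√n ⇒ d = δ/√n = 2.123/√270 = 0.1292.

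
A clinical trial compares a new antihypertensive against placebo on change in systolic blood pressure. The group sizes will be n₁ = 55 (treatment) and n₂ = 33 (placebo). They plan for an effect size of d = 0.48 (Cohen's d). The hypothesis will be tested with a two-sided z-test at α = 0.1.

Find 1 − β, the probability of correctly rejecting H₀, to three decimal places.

Power ≈ 0.704

Noncentrality parameter: δ = d / √(1/n₁ + 1/n₂) = 0.48 / √(1/55 + 1/33) = 2.1799
Critical value for a two-sided test at α = 0.1: z_{α/2} = 1.645.
Power = Φ(δ − 1.645) + Φ(−δ − 1.645) = Φ(0.535) + Φ(-3.825) = 0.7037 + 0.0001 = 0.7038.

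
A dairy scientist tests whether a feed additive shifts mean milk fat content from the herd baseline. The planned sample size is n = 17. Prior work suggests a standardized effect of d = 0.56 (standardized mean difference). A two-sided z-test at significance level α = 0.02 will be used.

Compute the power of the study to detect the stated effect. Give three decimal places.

Power ≈ 0.493

Noncentrality parameter: δ = d·√n = 0.56 × √17 = 2.3089
Two-sided α = 0.02 → critical value z_{0.01} = 2.326.
Power = Φ(δ − 2.326) + Φ(−δ − 2.326) = Φ(-0.017) + Φ(-4.635) = 0.4931 + 0.0000 = 0.4931.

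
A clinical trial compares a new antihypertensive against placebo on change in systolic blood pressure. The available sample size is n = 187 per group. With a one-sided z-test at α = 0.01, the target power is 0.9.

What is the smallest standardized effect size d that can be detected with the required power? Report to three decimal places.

d ≈ 0.373

Need Φ(δ − 2.326) = 0.9, so δ = 2.326 + 1.282 = 3.608.
δ = d·√(n/2) ⇒ d = δ/√(n/2) = 3.608/√(187/2) = 0.3731.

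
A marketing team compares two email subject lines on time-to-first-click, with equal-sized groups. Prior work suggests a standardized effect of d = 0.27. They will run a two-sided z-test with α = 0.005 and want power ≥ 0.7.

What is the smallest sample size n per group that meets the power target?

n = 305 per group

For power 0.7 need Φ(δ − z_{0.0025}) = 0.7, so δ = z_{0.0025} + z_{0.30} = 2.807 + 0.524 = 3.331.
(Ignoring the negligible lower-tail rejection probability gives the usual closed-form inversion.)
δ = d·√(n/2) ⇒ n = 2(δ/d)² = 2 × (3.331 / 0.27)² = 304.48.
Rounding up, n = 305 per group.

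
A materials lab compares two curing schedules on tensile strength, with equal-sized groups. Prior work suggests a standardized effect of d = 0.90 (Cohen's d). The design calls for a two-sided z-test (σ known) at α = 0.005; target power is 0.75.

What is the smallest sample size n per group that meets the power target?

Set Φ(δ − 2.807) = 0.75; then δ − 2.807 = Φ⁻¹(0.75) = 0.674, giving δ = 3.482.
(The Φ(−δ − z_{α/2}) term is vanishingly small for δ > 0 and is dropped in the standard sample-size formula.)
δ = d·√(n/2) ⇒ n = 2(δ/d)² = 2 × (3.482 / 0.90)² = 29.93.
Round up to the next whole unit.

n = 30 per group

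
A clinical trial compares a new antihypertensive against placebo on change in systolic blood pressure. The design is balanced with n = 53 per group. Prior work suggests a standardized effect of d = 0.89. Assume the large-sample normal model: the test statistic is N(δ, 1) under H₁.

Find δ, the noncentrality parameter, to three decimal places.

δ = d·√(n/2) = 0.89 × √(53/2) = 4.5816

δ ≈ 4.582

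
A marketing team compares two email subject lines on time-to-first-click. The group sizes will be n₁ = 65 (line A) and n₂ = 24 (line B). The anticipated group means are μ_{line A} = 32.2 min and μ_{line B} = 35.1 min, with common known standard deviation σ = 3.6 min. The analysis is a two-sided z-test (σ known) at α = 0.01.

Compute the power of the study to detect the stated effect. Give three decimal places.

Power ≈ 0.787

Standardized effect: d = |μ_{line A} − μ_{line B}| / σ = |32.2 − 35.1| / 3.6 = 0.8056
Noncentrality parameter: δ = d / √(1/n₁ + 1/n₂) = 0.8056 / √(1/65 + 1/24) = 3.3726
Critical value for a two-sided test at α = 0.01: z_{α/2} = 2.576.
Power = Φ(δ − 2.576) + Φ(−δ − 2.576) = Φ(0.797) + Φ(-5.948) = 0.7872 + 0.0000 = 0.7872.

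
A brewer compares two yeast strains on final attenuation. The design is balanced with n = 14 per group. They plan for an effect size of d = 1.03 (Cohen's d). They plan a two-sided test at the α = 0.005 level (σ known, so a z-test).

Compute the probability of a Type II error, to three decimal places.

Noncentrality parameter: δ = d·√(n/2) = 1.03 × √(14/2) = 2.7251
Two-sided α = 0.005 → critical value z_{0.0025} = 2.807.
Power = Φ(δ − 2.807) + Φ(−δ − 2.807) = Φ(-0.082) + Φ(-5.532) = 0.4674 + 0.0000 = 0.4674.
Type II error: β = 1 − power = 1 − 0.4674 = 0.5326.

β ≈ 0.533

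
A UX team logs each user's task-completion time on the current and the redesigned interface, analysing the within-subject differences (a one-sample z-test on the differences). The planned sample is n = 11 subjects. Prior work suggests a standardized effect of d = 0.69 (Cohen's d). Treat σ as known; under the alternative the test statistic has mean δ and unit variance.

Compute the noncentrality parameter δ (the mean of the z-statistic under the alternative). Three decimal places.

δ ≈ 2.288

δ = d·√n = 0.69 × √11 = 2.2885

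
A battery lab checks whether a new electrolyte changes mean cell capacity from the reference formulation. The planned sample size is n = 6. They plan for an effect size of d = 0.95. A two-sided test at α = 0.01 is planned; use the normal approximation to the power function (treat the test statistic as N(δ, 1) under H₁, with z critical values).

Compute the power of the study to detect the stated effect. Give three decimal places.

Noncentrality parameter: δ = d·√n = 0.95 × √6 = 2.3270
Two-sided α = 0.01 → critical value z_{0.005} = 2.576.
Power = Φ(δ − 2.576) + Φ(−δ − 2.576) = Φ(-0.249) + Φ(-4.903) = 0.4018 + 0.0000 = 0.4018.

Power ≈ 0.402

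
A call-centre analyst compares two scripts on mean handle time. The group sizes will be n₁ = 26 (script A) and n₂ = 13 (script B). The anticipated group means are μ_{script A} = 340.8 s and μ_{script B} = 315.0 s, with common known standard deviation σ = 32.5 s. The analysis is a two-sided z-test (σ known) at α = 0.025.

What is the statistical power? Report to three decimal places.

Power ≈ 0.538

Standardized effect: d = |μ_{script A} − μ_{script B}| / σ = |340.8 − 315.0| / 32.5 = 0.7938
Noncentrality parameter: δ = d / √(1/n₁ + 1/n₂) = 0.7938 / √(1/26 + 1/13) = 2.3370
Two-sided α = 0.025 → critical value z_{0.0125} = 2.241.
Power = Φ(δ − 2.241) + Φ(−δ − 2.241) = Φ(0.096) + Φ(-4.578) = 0.5381 + 0.0000 = 0.5381.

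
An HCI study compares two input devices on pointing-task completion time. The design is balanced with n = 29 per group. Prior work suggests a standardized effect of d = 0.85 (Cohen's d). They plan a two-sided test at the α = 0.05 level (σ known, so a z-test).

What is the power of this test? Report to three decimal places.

Power ≈ 0.899

Noncentrality parameter: δ = d·√(n/2) = 0.85 × √(29/2) = 3.2367
Critical value for a two-sided test at α = 0.05: z_{α/2} = 1.960.
Power = Φ(δ − 1.960) + Φ(−δ − 1.960) = Φ(1.277) + Φ(-5.197) = 0.8992 + 0.0000 = 0.8992.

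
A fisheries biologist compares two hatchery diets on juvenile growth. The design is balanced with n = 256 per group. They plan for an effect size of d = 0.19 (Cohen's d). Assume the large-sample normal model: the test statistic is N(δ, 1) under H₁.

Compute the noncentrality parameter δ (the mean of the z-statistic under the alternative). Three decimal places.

δ ≈ 2.150

The noncentrality parameter scales effect size by the design's sample-size factor: δ = d·√(n/2) = 0.19 × √(256/2) = 2.1496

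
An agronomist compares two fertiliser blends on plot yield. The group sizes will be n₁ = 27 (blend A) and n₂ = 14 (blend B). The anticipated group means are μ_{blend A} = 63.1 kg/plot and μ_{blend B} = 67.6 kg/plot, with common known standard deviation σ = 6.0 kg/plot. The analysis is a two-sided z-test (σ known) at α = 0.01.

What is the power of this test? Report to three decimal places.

Standardized effect: d = |μ_{blend A} − μ_{blend B}| / σ = |63.1 − 67.6| / 6.0 = 0.7500
Noncentrality parameter: δ = d / √(1/n₁ + 1/n₂) = 0.7500 / √(1/27 + 1/14) = 2.2773
Two-sided α = 0.01 → critical value z_{0.005} = 2.576.
Power = Φ(δ − 2.576) + Φ(−δ − 2.576) = Φ(-0.299) + Φ(-4.853) = 0.3826 + 0.0000 = 0.3826.

Power ≈ 0.383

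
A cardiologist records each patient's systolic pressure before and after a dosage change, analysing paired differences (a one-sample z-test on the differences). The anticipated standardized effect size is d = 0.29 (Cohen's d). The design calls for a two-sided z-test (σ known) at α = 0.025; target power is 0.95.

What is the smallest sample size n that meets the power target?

n = 180

For power 0.95 need Φ(δ − z_{0.0125}) = 0.95, so δ = z_{0.0125} + z_{0.05} = 2.241 + 1.645 = 3.886.
(Ignoring the negligible lower-tail rejection probability gives the usual closed-form inversion.)
δ = d·√n ⇒ n = (δ/d)² = (3.886 / 0.29)² = 179.58.
Rounding up, n = 180.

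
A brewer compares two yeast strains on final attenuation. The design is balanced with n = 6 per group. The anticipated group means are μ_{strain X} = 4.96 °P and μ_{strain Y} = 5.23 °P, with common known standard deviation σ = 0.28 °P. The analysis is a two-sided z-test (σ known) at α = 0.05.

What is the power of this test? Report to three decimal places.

Standardized effect: d = |μ_{strain X} − μ_{strain Y}| / σ = |4.96 − 5.23| / 0.28 = 0.9643
Noncentrality parameter: δ = d·√(n/2) = 0.9643 × √(6/2) = 1.6702
Two-sided α = 0.05 → critical value z_{0.025} = 1.960.
Power = Φ(δ − 1.960) + Φ(−δ − 1.960) = Φ(-0.290) + Φ(-3.630) = 0.3860 + 0.0001 = 0.3861.

Power ≈ 0.386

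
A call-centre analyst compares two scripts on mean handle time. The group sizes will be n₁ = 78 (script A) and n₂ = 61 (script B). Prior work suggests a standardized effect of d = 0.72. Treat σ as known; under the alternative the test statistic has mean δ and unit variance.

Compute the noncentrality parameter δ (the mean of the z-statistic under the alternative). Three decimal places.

The noncentrality parameter scales effect size by the design's sample-size factor: δ = d / √(1/n₁ + 1/n₂) = 0.72 / √(1/78 + 1/61) = 4.2125

δ ≈ 4.212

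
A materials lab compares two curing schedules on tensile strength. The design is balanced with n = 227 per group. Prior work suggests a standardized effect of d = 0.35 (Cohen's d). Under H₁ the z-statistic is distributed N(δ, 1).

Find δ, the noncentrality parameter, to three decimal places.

δ = d·√(n/2) = 0.35 × √(227/2) = 3.7288

δ ≈ 3.729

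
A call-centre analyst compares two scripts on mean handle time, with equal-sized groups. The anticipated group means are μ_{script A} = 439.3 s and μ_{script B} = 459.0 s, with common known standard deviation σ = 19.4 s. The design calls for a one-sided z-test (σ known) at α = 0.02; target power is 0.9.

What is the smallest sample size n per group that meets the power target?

n = 22 per group

Standardized effect: d = |μ_{script A} − μ_{script B}| / σ = |439.3 − 459.0| / 19.4 = 1.0155
For power 0.9 need Φ(δ − z_{0.02}) = 0.9, so δ = z_{0.02} + z_{0.10} = 2.054 + 1.282 = 3.335.
δ = d·√(n/2) ⇒ n = 2(δ/d)² = 2 × (3.335 / 1.0155)² = 21.58.
Rounding up, n = 22 per group.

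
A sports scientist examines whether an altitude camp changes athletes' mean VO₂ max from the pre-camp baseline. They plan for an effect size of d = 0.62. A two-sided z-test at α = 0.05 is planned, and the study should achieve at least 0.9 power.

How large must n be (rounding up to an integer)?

Set Φ(δ − 1.960) = 0.9; then δ − 1.960 = Φ⁻¹(0.9) = 1.282, giving δ = 3.242.
(Ignoring the negligible lower-tail rejection probability gives the usual closed-form inversion.)
δ = d·√n ⇒ n = (δ/d)² = (3.242 / 0.62)² = 27.33.
Round up to the next whole unit.

n = 28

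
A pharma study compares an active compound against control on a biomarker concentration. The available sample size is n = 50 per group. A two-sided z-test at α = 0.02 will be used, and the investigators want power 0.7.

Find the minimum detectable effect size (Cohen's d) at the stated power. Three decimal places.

Need Φ(δ − 2.326) = 0.7, so δ = 2.326 + 0.524 = 2.851.
(Lower-tail contribution to power is negligible for δ > 0.)
δ = d·√(n/2) ⇒ d = δ/√(n/2) = 2.851/√(50/2) = 0.5701.

d ≈ 0.570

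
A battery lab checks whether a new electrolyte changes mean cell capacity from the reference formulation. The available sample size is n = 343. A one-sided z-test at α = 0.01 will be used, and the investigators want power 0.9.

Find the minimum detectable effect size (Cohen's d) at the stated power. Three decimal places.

Required noncentrality: δ = z_{0.01} + z_{0.10} = 2.326 + 1.282 = 3.608.
δ = d·√n ⇒ d = δ/√n = 3.608/√343 = 0.1948.

d ≈ 0.195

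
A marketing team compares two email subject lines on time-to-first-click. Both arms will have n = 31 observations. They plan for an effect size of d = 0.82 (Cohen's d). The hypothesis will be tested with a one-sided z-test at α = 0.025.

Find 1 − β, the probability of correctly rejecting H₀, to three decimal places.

Noncentrality parameter: δ = d·√(n/2) = 0.82 × √(31/2) = 3.2283
Critical value for a one-sided test at α = 0.025: z_α = 1.960.
Power = Φ(δ − 1.960) = Φ(1.268) = 0.8977.

Power ≈ 0.898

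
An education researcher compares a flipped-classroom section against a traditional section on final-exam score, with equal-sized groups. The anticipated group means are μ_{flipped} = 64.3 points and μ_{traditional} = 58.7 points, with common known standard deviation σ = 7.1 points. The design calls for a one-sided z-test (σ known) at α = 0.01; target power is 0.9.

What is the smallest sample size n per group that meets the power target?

n = 42 per group

Standardized effect: d = |μ_{flipped} − μ_{traditional}| / σ = |64.3 − 58.7| / 7.1 = 0.7887
For power 0.9 need Φ(δ − z_{0.01}) = 0.9, so δ = z_{0.01} + z_{0.10} = 2.326 + 1.282 = 3.608.
δ = d·√(n/2) ⇒ n = 2(δ/d)² = 2 × (3.608 / 0.7887)² = 41.85.
Rounding up, n = 42 per group.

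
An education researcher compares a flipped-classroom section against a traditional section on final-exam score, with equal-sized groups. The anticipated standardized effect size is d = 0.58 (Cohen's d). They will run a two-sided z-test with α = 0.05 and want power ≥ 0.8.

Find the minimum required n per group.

n = 47 per group

For power 0.8 need Φ(δ − z_{0.025}) = 0.8, so δ = z_{0.025} + z_{0.20} = 1.960 + 0.842 = 2.802.
(Ignoring the negligible lower-tail rejection probability gives the usual closed-form inversion.)
δ = d·√(n/2) ⇒ n = 2(δ/d)² = 2 × (2.802 / 0.58)² = 46.66.
Round up to the next whole unit.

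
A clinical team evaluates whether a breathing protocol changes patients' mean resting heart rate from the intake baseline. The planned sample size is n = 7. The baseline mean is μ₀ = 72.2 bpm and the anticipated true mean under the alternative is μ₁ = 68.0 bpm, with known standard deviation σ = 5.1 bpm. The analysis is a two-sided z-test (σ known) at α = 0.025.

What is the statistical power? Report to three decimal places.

Standardized effect: d = |μ₁ − μ₀| / σ = |68.0 − 72.2| / 5.1 = 0.8235
Noncentrality parameter: δ = d·√n = 0.8235 × √7 = 2.1789
Two-sided α = 0.025 → critical value z_{0.0125} = 2.241.
Power = Φ(δ − 2.241) + Φ(−δ − 2.241) = Φ(-0.063) + Φ(-4.420) = 0.4751 + 0.0000 = 0.4751.

Power ≈ 0.475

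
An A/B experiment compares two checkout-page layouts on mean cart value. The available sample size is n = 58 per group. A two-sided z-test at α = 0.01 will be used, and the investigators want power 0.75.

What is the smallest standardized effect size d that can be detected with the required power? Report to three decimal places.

d ≈ 0.604

Required noncentrality: δ = z_{0.005} + z_{0.25} = 2.576 + 0.674 = 3.250.
(The second rejection-region term Φ(−δ − z_{α/2}) is negligible and dropped.)
δ = d·√(n/2) ⇒ d = δ/√(n/2) = 3.250/√(58/2) = 0.6036.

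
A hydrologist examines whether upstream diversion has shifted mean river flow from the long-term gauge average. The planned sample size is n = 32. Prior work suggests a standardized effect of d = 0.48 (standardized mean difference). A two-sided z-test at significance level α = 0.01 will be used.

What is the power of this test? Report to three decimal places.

Power ≈ 0.555

Noncentrality parameter: δ = d·√n = 0.48 × √32 = 2.7153
Two-sided α = 0.01 → critical value z_{0.005} = 2.576.
Power = Φ(δ − 2.576) + Φ(−δ − 2.576) = Φ(0.139) + Φ(-5.291) = 0.5555 + 0.0000 = 0.5555.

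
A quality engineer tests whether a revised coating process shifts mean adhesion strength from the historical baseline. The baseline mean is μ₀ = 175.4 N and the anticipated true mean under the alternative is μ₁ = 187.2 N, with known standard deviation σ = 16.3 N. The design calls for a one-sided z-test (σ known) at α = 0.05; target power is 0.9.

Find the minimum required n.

n = 17

Standardized effect: d = |μ₁ − μ₀| / σ = |187.2 − 175.4| / 16.3 = 0.7239
For power 0.9 need Φ(δ − z_{0.05}) = 0.9, so δ = z_{0.05} + z_{0.10} = 1.645 + 1.282 = 2.926.
δ = d·√n ⇒ n = (δ/d)² = (2.926 / 0.7239)² = 16.34.
Round up to the next whole unit.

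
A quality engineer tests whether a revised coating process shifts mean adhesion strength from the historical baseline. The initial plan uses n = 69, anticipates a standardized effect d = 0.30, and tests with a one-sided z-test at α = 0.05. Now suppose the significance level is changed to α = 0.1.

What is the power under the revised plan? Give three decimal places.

δ = d·√n = 0.30 × √69 = 2.4920 (unchanged). New critical value: z_{0.1} = 1.282.
Revised power = P(Z > 1.282 − δ) = Φ(1.210) = 0.8869.

Power ≈ 0.887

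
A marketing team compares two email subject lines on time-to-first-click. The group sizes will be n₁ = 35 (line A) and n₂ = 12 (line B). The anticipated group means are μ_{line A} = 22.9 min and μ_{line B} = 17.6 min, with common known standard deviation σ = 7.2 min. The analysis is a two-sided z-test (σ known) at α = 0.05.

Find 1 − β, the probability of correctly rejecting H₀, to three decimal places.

Power ≈ 0.595

Standardized effect: d = |μ_{line A} − μ_{line B}| / σ = |22.9 − 17.6| / 7.2 = 0.7361
Noncentrality parameter: δ = d / √(1/n₁ + 1/n₂) = 0.7361 / √(1/35 + 1/12) = 2.2005
Two-sided α = 0.05 → critical value z_{0.025} = 1.960.
Power = Φ(δ − 1.960) + Φ(−δ − 1.960) = Φ(0.241) + Φ(-4.160) = 0.5950 + 0.0000 = 0.5951.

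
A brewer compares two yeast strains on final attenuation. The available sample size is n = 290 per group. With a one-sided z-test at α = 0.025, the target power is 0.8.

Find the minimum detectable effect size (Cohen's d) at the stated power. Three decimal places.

d ≈ 0.233

Need Φ(δ − 1.960) = 0.8, so δ = 1.960 + 0.842 = 2.802.
δ = d·√(n/2) ⇒ d = δ/√(n/2) = 2.802/√(290/2) = 0.2327.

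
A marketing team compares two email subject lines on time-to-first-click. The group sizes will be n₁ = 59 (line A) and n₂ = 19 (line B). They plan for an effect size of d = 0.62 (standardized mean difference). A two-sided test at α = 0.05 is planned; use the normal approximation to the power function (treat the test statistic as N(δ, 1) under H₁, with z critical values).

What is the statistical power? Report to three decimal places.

Noncentrality parameter: δ = d / √(1/n₁ + 1/n₂) = 0.62 / √(1/59 + 1/19) = 2.3504
Critical value for a two-sided test at α = 0.05: z_{α/2} = 1.960.
Power = Φ(δ − 1.960) + Φ(−δ − 1.960) = Φ(0.390) + Φ(-4.310) = 0.6519 + 0.0000 = 0.6519.

Power ≈ 0.652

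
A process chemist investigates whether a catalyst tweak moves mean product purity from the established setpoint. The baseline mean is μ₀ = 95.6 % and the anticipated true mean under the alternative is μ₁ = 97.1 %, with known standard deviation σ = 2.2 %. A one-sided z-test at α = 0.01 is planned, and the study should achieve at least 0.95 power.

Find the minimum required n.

n = 34

Standardized effect: d = |μ₁ − μ₀| / σ = |97.1 − 95.6| / 2.2 = 0.6818
For power 0.95 need Φ(δ − z_{0.01}) = 0.95, so δ = z_{0.01} + z_{0.05} = 2.326 + 1.645 = 3.971.
δ = d·√n ⇒ n = (δ/d)² = (3.971 / 0.6818)² = 33.92.
Rounding up, n = 34.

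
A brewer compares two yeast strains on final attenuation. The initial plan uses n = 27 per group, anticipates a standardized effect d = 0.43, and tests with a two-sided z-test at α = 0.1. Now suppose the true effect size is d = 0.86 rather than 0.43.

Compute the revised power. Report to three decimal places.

With d = 0.86: δ = d·√(n/2) = 0.86 × √(27/2) = 3.1598. Critical value z_{0.05} = 1.645.
Revised power = Φ(δ − 1.645) + Φ(−δ − 1.645) = Φ(1.515) + Φ(-4.805) = 0.9351 + 0.0000 = 0.9351.

Power ≈ 0.935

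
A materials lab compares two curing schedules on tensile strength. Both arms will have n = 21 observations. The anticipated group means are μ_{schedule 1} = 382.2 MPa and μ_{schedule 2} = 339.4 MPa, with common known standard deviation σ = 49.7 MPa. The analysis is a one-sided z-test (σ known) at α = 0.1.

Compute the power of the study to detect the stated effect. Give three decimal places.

Standardized effect: d = |μ_{schedule 1} − μ_{schedule 2}| / σ = |382.2 − 339.4| / 49.7 = 0.8612
Noncentrality parameter: δ = d·√(n/2) = 0.8612 × √(21/2) = 2.7905
Critical value for a one-sided test at α = 0.1: z_α = 1.282.
Power = Φ(δ − 1.282) = Φ(1.509) = 0.9343.

Power ≈ 0.934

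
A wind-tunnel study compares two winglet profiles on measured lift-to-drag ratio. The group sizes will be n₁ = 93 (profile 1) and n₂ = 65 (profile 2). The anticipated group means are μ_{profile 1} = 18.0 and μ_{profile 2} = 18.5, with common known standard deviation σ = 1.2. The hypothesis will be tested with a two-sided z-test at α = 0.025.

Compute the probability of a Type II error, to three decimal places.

Standardized effect: d = |μ_{profile 1} − μ_{profile 2}| / σ = |18.0 − 18.5| / 1.2 = 0.4167
Noncentrality parameter: λ = d / √(1/n₁ + 1/n₂) = 0.4167 / √(1/93 + 1/65) = 2.5773
Two-sided α = 0.025 → critical value z_{0.0125} = 2.241.
Power = Φ(λ − 2.241) + Φ(−λ − 2.241) = Φ(0.336) + Φ(-4.819) = 0.6315 + 0.0000 = 0.6315.
Type II error: β = 1 − power = 1 − 0.6315 = 0.3685.

β ≈ 0.368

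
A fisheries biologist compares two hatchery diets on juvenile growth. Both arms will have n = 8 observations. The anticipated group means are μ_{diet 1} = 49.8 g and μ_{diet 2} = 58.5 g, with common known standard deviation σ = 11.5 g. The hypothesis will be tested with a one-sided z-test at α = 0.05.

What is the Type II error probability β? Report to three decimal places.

β ≈ 0.552

Standardized effect: d = |μ_{diet 1} − μ_{diet 2}| / σ = |49.8 − 58.5| / 11.5 = 0.7565
Noncentrality parameter: λ = d·√(n/2) = 0.7565 × √(8/2) = 1.5130
One-sided α = 0.05 → critical value z_{0.05} = 1.645.
Power = P(Z > 1.645 − λ) = Φ(-0.132) = 0.4476.
Type II error: β = 1 − power = 1 − 0.4476 = 0.5524.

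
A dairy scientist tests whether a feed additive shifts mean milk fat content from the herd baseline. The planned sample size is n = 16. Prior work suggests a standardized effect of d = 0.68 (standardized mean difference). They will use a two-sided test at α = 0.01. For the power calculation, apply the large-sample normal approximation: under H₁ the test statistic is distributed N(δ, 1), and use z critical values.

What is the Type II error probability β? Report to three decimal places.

β ≈ 0.443

Noncentrality parameter: δ = d·√n = 0.68 × √16 = 2.7200
Critical value for a two-sided test at α = 0.01: z_{α/2} = 2.576.
Power = Φ(δ − 2.576) + Φ(−δ − 2.576) = Φ(0.144) + Φ(-5.296) = 0.5573 + 0.0000 = 0.5573.
Type II error: β = 1 − power = 1 − 0.5573 = 0.4427.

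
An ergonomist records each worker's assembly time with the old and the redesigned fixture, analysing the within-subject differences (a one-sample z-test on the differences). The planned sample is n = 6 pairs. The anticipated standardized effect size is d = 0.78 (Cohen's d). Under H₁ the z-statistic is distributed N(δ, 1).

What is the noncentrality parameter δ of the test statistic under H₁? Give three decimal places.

δ ≈ 1.911

The noncentrality parameter scales effect size by the design's sample-size factor: δ = d·√n = 0.78 × √6 = 1.9106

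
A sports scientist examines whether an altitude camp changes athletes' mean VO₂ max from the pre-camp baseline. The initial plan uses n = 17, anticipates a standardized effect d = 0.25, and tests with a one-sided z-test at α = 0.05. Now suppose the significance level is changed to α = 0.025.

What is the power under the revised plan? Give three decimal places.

δ = d·√n = 0.25 × √17 = 1.0308 (unchanged). New critical value: z_{0.025} = 1.960.
Revised power = P(Z > 1.960 − δ) = Φ(-0.929) = 0.1764.

Power ≈ 0.176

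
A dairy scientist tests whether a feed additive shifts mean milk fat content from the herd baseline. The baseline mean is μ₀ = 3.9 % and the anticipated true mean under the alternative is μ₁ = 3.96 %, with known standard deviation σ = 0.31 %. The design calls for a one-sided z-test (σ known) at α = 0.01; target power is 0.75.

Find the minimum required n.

n = 241

Standardized effect: d = |μ₁ − μ₀| / σ = |3.96 − 3.9| / 0.31 = 0.1935
Set Φ(δ − 2.326) = 0.75; then δ − 2.326 = Φ⁻¹(0.75) = 0.674, giving δ = 3.001.
δ = d·√n ⇒ n = (δ/d)² = (3.001 / 0.1935)² = 240.38.
Round up to the next whole unit.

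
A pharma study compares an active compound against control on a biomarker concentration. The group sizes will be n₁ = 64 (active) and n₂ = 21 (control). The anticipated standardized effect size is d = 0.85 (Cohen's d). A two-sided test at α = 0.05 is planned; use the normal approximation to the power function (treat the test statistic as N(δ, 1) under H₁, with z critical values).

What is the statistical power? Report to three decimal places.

Noncentrality parameter: δ = d / √(1/n₁ + 1/n₂) = 0.85 / √(1/64 + 1/21) = 3.3799
Two-sided α = 0.05 → critical value z_{0.025} = 1.960.
Power = Φ(δ − 1.960) + Φ(−δ − 1.960) = Φ(1.420) + Φ(-5.340) = 0.9222 + 0.0000 = 0.9222.

Power ≈ 0.922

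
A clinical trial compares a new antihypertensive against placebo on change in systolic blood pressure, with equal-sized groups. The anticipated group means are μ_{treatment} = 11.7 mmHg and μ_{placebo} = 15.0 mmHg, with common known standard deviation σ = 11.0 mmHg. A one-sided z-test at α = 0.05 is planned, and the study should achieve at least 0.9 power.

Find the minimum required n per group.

Standardized effect: d = |μ_{treatment} − μ_{placebo}| / σ = |11.7 − 15.0| / 11.0 = 0.3000
Set Φ(δ − 1.645) = 0.9; then δ − 1.645 = Φ⁻¹(0.9) = 1.282, giving δ = 2.926.
δ = d·√(n/2) ⇒ n = 2(δ/d)² = 2 × (2.926 / 0.3000)² = 190.31.
Round up to the next whole unit.

n = 191 per group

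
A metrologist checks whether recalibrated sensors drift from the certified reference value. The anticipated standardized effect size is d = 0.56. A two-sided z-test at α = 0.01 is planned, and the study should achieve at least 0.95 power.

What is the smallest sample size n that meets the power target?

For power 0.95 need Φ(δ − z_{0.005}) = 0.95, so δ = z_{0.005} + z_{0.05} = 2.576 + 1.645 = 4.221.
(Ignoring the negligible lower-tail rejection probability gives the usual closed-form inversion.)
δ = d·√n ⇒ n = (δ/d)² = (4.221 / 0.56)² = 56.81.
Rounding up, n = 57.

n = 57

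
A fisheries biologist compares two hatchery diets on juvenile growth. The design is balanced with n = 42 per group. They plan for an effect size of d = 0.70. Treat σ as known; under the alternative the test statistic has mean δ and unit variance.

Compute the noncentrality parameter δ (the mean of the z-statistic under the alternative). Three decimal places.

δ = d·√(n/2) = 0.70 × √(42/2) = 3.2078

δ ≈ 3.208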